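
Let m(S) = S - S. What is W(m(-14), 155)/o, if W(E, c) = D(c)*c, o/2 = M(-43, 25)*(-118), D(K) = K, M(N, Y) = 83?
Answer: -24025/19588 ≈ -1.2265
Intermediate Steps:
m(S) = 0
o = -19588 (o = 2*(83*(-118)) = 2*(-9794) = -19588)
W(E, c) = c² (W(E, c) = c*c = c²)
W(m(-14), 155)/o = 155²/(-19588) = 24025*(-1/19588) = -24025/19588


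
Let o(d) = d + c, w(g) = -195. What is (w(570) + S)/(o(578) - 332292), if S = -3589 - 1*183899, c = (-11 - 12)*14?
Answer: 187683/332036 ≈ 0.56525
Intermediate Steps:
c = -322 (c = -23*14 = -322)
o(d) = -322 + d (o(d) = d - 322 = -322 + d)
S = -187488 (S = -3589 - 183899 = -187488)
(w(570) + S)/(o(578) - 332292) = (-195 - 187488)/((-322 + 578) - 332292) = -187683/(256 - 332292) = -187683/(-332036) = -187683*(-1/332036) = 187683/332036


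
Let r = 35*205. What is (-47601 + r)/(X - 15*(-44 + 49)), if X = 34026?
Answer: -40426/33951 ≈ -1.1907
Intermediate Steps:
r = 7175
(-47601 + r)/(X - 15*(-44 + 49)) = (-47601 + 7175)/(34026 - 15*(-44 + 49)) = -40426/(34026 - 15*5) = -40426/(34026 - 75) = -40426/33951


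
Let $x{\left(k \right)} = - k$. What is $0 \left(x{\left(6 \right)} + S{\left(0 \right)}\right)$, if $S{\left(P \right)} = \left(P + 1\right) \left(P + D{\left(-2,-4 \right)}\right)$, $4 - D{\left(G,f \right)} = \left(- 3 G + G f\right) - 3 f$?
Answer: $0$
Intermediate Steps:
$D{\left(G,f \right)} = 4 + 3 G + 3 f - G f$ ($D{\left(G,f \right)} = 4 - \left(\left(- 3 G + G f\right) - 3 f\right) = 4 - \left(- 3 G - 3 f + G f\right) = 4 + \left(3 G + 3 f - G f\right) = 4 + 3 G + 3 f - G f$)
$S{\left(P \right)} = \left(1 + P\right) \left(-22 + P\right)$ ($S{\left(P \right)} = \left(P + 1\right) \left(P + \left(4 + 3 \left(-2\right) + 3 \left(-4\right) - \left(-2\right) \left(-4\right)\right)\right) = \left(1 + P\right) \left(P - 22\right) = \left(1 + P\right) \left(-22 + P\right)$)
$0 \left(x{\left(6 \right)} + S{\left(0 \right)}\right) = 0 \left(\left(-1\right) 6 - \left(22 - 0^{2}\right)\right) = 0 \left(-6 + \left(-22 + 0 + 0\right)\right) = 0 \left(-6 - 22\right) = 0 \left(-28\right) = 0$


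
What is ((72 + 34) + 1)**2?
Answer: 11449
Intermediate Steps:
((72 + 34) + 1)**2 = (106 + 1)**2 = 107**2 = 11449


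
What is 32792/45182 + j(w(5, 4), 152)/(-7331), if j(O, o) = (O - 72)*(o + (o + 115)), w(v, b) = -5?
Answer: 849052509/165614621 ≈ 5.1267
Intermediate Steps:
j(O, o) = (-72 + O)*(115 + 2*o) (j(O, o) = (-72 + O)*(o + (115 + o)) = (-72 + O)*(115 + 2*o))
32792/45182 + j(w(5, 4), 152)/(-7331) = 32792/45182 + (-8280 - 144*152 + 115*(-5) + 2*(-5)*152)/(-7331) = 32792*(1/45182) + (-8280 - 21888 - 575 - 1520)*(-1/7331) = 16396/22591 - 32263*(-1/7331) = 16396/22591 + 32263/7331 = 849052509/165614621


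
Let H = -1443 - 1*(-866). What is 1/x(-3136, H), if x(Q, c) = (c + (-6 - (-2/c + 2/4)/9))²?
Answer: 107868996/36670521473161 ≈ 2.9416e-6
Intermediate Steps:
H = -577 (H = -1443 + 866 = -577)
x(Q, c) = (-109/18 + c + 2/(9*c))² (x(Q, c) = (c + (-6 - (-2/c + 2*(¼))/9))² = (c + (-6 - (-2/c + ½)/9))² = (c + (-6 - (½ - 2/c)/9))² = (c + (-6 - (1/18 - 2/(9*c))))² = (c + (-6 + (-1/18 + 2/(9*c))))² = (c + (-109/18 + 2/(9*c)))² = (-109/18 + c + 2/(9*c))²)
1/x(-3136, H) = 1/((1/324)*(4 - 109*(-577) + 18*(-577)²)²/(-577)²) = 1/((1/324)*(1/332929)*(4 + 62893 + 18*332929)²) = 1/((1/324)*(1/332929)*(4 + 62893 + 5992722)²) = 1/((1/324)*(1/332929)*6055619²) = 1/((1/324)*(1/332929)*36670521473161) = 1/(36670521473161/107868996) = 107868996/36670521473161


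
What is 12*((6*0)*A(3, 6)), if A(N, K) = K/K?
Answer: 0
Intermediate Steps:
A(N, K) = 1
12*((6*0)*A(3, 6)) = 12*((6*0)*1) = 12*(0*1) = 12*0 = 0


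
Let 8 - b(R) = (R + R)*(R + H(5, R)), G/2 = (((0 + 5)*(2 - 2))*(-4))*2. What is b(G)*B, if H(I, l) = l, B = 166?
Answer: 1328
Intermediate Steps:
G = 0 (G = 2*((((0 + 5)*(2 - 2))*(-4))*2) = 2*(((5*0)*(-4))*2) = 2*((0*(-4))*2) = 2*(0*2) = 2*0 = 0)
b(R) = 8 - 4*R² (b(R) = 8 - (R + R)*(R + R) = 8 - 2*R*2*R = 8 - 4*R²)
b(G)*B = (8 - 4*0²)*166 = (8 - 4*0)*166 = (8 + 0)*166 = 8*166 = 1328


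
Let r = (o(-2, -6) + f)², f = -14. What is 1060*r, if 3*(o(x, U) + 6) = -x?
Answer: 3565840/9 ≈ 3.9620e+5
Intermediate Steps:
o(x, U) = -6 - x/3 (o(x, U) = -6 + (-x)/3 = -6 - x/3)
r = 3364/9 (r = ((-6 - ⅓*(-2)) - 14)² = ((-6 + ⅔) - 14)² = (-16/3 - 14)² = (-58/3)² = 3364/9 ≈ 373.78)
1060*r = 1060*(3364/9) = 3565840/9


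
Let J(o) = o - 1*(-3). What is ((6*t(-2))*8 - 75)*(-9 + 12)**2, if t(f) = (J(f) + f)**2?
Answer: -243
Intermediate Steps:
J(o) = 3 + o (J(o) = o + 3 = 3 + o)
t(f) = (3 + 2*f)**2 (t(f) = ((3 + f) + f)**2 = (3 + 2*f)**2)
((6*t(-2))*8 - 75)*(-9 + 12)**2 = ((6*(3 + 2*(-2))**2)*8 - 75)*(-9 + 12)**2 = ((6*(3 - 4)**2)*8 - 75)*3**2 = ((6*(-1)**2)*8 - 75)*9 = ((6*1)*8 - 75)*9 = (6*8 - 75)*9 = (48 - 75)*9 = -27*9 = -243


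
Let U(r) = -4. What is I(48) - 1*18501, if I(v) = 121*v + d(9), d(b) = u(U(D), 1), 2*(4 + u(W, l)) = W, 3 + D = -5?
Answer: -12699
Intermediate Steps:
D = -8 (D = -3 - 5 = -8)
u(W, l) = -4 + W/2
d(b) = -6 (d(b) = -4 + (½)*(-4) = -4 - 2 = -6)
I(v) = -6 + 121*v (I(v) = 121*v - 6 = -6 + 121*v)
I(48) - 1*18501 = (-6 + 121*48) - 1*18501 = (-6 + 5808) - 18501 = 5802 - 18501 = -12699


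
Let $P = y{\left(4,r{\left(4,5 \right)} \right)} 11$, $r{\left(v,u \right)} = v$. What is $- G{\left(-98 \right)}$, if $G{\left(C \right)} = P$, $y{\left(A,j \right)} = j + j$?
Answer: $-88$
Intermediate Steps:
$y{\left(A,j \right)} = 2 j$
$P = 88$ ($P = 2 \cdot 4 \cdot 11 = 8 \cdot 11 = 88$)
$G{\left(C \right)} = 88$
$- G{\left(-98 \right)} = \left(-1\right) 88 = -88$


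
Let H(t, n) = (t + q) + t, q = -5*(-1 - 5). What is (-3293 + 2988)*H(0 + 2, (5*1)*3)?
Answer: -10370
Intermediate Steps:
q = 30 (q = -5*(-6) = 30)
H(t, n) = 30 + 2*t (H(t, n) = (t + 30) + t = (30 + t) + t = 30 + 2*t)
(-3293 + 2988)*H(0 + 2, (5*1)*3) = (-3293 + 2988)*(30 + 2*(0 + 2)) = -305*(30 + 2*2) = -305*(30 + 4) = -305*34 = -10370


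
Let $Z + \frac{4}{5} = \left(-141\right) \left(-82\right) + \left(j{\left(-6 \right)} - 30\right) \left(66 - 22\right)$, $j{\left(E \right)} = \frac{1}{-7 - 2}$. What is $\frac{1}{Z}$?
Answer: $\frac{45}{460634} \approx 9.7691 \cdot 10^{-5}$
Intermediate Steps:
$j{\left(E \right)} = - \frac{1}{9}$ ($j{\left(E \right)} = \frac{1}{-9} = - \frac{1}{9}$)
$Z = \frac{460634}{45}$ ($Z = - \frac{4}{5} + \left(\left(-141\right) \left(-82\right) + \left(- \frac{1}{9} - 30\right) \left(66 - 22\right)\right) = - \frac{4}{5} + \left(11562 - \frac{11924}{9}\right) = - \frac{4}{5} + \frac{92134}{9} = \frac{460634}{45} \approx 10236.0$)
$\frac{1}{Z} = \frac{1}{\frac{460634}{45}} = \frac{45}{460634}$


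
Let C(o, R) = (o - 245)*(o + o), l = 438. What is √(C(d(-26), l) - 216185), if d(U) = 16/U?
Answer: I*√36484177/13 ≈ 464.63*I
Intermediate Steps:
C(o, R) = 2*o*(-245 + o) (C(o, R) = (-245 + o)*(2*o) = 2*o*(-245 + o))
√(C(d(-26), l) - 216185) = √(2*(16/(-26))*(-245 + 16/(-26)) - 216185) = √(2*(16*(-1/26))*(-245 + 16*(-1/26)) - 216185) = √(2*(-8/13)*(-245 - 8/13) - 216185) = √(2*(-8/13)*(-3193/13) - 216185) = √(51088/169 - 216185) = √(-36484177/169) = I*√36484177/13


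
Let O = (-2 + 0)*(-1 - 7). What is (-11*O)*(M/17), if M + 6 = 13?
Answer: -1232/17 ≈ -72.471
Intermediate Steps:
M = 7 (M = -6 + 13 = 7)
O = 16 (O = -2*(-8) = 16)
(-11*O)*(M/17) = (-11*16)*(7/17) = -1232/17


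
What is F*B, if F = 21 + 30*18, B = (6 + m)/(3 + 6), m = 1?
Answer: 1309/3 ≈ 436.33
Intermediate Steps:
B = 7/9 (B = (6 + 1)/(3 + 6) = 7/9 ≈ 0.77778)
F = 561 (F = 21 + 540 = 561)
F*B = 561*(7/9) = 1309/3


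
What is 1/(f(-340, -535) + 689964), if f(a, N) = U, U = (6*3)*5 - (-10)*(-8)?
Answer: 1/689974 ≈ 1.4493e-6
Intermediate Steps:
U = 10 (U = 18*5 - 1*80 = 90 - 80 = 10)
f(a, N) = 10
1/(f(-340, -535) + 689964) = 1/(10 + 689964) = 1/689974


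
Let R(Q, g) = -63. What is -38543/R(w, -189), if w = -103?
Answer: 38543/63 ≈ 611.79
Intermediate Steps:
-38543/R(w, -189) = -38543/(-63) = -38543*(-1/63) = 38543/63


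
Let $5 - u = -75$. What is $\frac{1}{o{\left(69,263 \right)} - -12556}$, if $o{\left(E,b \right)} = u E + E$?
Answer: $\frac{1}{18145} \approx 5.5112 \cdot 10^{-5}$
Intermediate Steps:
$u = 80$ ($u = 5 - -75 = 5 + 75 = 80$)
$o{\left(E,b \right)} = 81 E$ ($o{\left(E,b \right)} = 80 E + E = 81 E$)
$\frac{1}{o{\left(69,263 \right)} - -12556} = \frac{1}{81 \cdot 69 - -12556} = \frac{1}{5589 + 12556} = \frac{1}{18145}$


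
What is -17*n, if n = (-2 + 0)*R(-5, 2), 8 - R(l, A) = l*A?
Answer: 612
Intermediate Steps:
R(l, A) = 8 - A*l (R(l, A) = 8 - l*A = 8 - A*l)
n = -36 (n = (-2 + 0)*(8 - 1*2*(-5)) = -2*(8 + 10) = -2*18 = -36)
-17*n = -17*(-36) = 612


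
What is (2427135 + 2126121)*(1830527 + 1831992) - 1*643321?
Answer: 16676385968543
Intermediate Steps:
(2427135 + 2126121)*(1830527 + 1831992) - 1*643321 = 4553256*3662519 - 643321 = 16676386611864 - 643321 = 16676385968543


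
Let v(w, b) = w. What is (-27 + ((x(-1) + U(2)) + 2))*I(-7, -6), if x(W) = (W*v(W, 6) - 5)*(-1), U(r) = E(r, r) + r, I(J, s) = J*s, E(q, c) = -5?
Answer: -1008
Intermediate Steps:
U(r) = -5 + r
x(W) = 5 - W**2 (x(W) = (W*W - 5)*(-1) = (W**2 - 5)*(-1) = (-5 + W**2)*(-1) = 5 - W**2)
(-27 + ((x(-1) + U(2)) + 2))*I(-7, -6) = (-27 + (((5 - 1*(-1)**2) + (-5 + 2)) + 2))*(-7*(-6)) = (-27 + (((5 - 1*1) - 3) + 2))*42 = (-27 + (((5 - 1) - 3) + 2))*42 = (-27 + ((4 - 3) + 2))*42 = (-27 + (1 + 2))*42 = (-27 + 3)*42 = -24*42 = -1008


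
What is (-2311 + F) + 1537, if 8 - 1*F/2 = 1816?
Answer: -4390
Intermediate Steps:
F = -3616 (F = 16 - 2*1816 = 16 - 3632 = -3616)
(-2311 + F) + 1537 = (-2311 - 3616) + 1537 = -5927 + 1537 = -4390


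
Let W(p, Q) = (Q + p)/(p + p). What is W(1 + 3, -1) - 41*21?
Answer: -6885/8 ≈ -860.63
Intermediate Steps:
W(p, Q) = (Q + p)/(2*p) (W(p, Q) = (Q + p)/((2*p)) = (Q + p)*(1/(2*p)) = (Q + p)/(2*p))
W(1 + 3, -1) - 41*21 = (-1 + (1 + 3))/(2*(1 + 3)) - 41*21 = (½)*(-1 + 4)/4 - 861 = (½)*(¼)*3 - 861 = 3/8 - 861 = -6885/8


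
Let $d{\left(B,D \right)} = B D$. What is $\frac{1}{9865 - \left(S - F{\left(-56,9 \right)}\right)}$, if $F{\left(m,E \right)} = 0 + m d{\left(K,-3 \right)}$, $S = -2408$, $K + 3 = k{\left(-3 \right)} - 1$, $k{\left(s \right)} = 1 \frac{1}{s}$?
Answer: $\frac{1}{11545} \approx 8.6618 \cdot 10^{-5}$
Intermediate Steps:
$k{\left(s \right)} = \frac{1}{s}$
$K = - \frac{13}{3}$ ($K = -3 - \left(1 - \frac{1}{-3}\right) = -3 - \frac{4}{3} = - \frac{13}{3} \approx -4.3333$)
$F{\left(m,E \right)} = 13 m$ ($F{\left(m,E \right)} = 0 + m \left(\left(- \frac{13}{3}\right) \left(-3\right)\right) = 0 + m 13 = 0 + 13 m = 13 m$)
$\frac{1}{9865 - \left(S - F{\left(-56,9 \right)}\right)} = \frac{1}{9865 + \left(13 \left(-56\right) - -2408\right)} = \frac{1}{9865 + \left(-728 + 2408\right)} = \frac{1}{9865 + 1680} = \frac{1}{11545}$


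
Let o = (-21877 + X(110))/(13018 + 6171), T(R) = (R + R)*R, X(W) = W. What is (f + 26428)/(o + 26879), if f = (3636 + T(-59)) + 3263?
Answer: 773105621/515759364 ≈ 1.4990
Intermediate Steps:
T(R) = 2*R**2 (T(R) = (2*R)*R = 2*R**2)
o = -21767/19189 (o = (-21877 + 110)/(13018 + 6171) = -21767/19189 ≈ -1.1343)
f = 13861 (f = (3636 + 2*(-59)**2) + 3263 = (3636 + 2*3481) + 3263 = (3636 + 6962) + 3263 = 10598 + 3263 = 13861)
(f + 26428)/(o + 26879) = (13861 + 26428)/(-21767/19189 + 26879) = 40289/(515759364/19189) = 40289*(19189/515759364) = 773105621/515759364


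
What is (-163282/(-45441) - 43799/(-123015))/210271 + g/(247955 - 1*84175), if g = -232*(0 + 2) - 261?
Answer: -56569908624341047/12833790304111367580 ≈ -0.0044079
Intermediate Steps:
g = -725 (g = -232*2 - 261 = -464 - 261 = -725)
(-163282/(-45441) - 43799/(-123015))/210271 + g/(247955 - 1*84175) = (-163282/(-45441) - 43799/(-123015))/210271 - 725/(247955 - 1*84175) = (-163282*(-1/45441) - 43799*(-1/123015))*(1/210271) - 725/(247955 - 84175) = (163282/45441 + 43799/123015)*(1/210271) - 725/163780 = (7358801863/1863308205)*(1/210271) - 725*1/163780 = 7358801863/391799679573555 - 145/32756 = -56569908624341047/12833790304111367580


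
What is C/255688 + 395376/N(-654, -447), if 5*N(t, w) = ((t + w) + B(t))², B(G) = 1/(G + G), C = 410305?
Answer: 1715718260925165865/530274905414789128 ≈ 3.2355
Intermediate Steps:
B(G) = 1/(2*G)
N(t, w) = (t + w + 1/(2*t))²/5 (N(t, w) = ((t + w) + 1/(2*t))²/5 = (t + w + 1/(2*t))²/5)
C/255688 + 395376/N(-654, -447) = 410305/255688 + 395376/(((1/20)*(1 + 2*(-654)*(-654 - 447))²/(-654)²)) = 410305*(1/255688) + 395376/(((1/20)*(1/427716)*(1 + 2*(-654)*(-1101))²)) = 410305/255688 + 395376/(((1/20)*(1/427716)*(1 + 1440108)²)) = 410305/255688 + 395376/(((1/20)*(1/427716)*1440109²)) = 410305/255688 + 395376/(((1/20)*(1/427716)*2073913931881)) = 410305/255688 + 395376/(2073913931881/8554320) = 410305/255688 + 395376*(8554320/2073913931881) = 410305/255688 + 3382172824320/2073913931881 = 1715718260925165865/530274905414789128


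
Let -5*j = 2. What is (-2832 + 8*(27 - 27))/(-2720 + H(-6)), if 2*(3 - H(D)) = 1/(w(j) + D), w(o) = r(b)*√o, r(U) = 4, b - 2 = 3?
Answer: 6524803392/6259685437 + 22656*I*√10/6259685437 ≈ 1.0424 + 1.1445e-5*I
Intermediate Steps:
b = 5 (b = 2 + 3 = 5)
j = -⅖ (j = -⅕*2 = -⅖ ≈ -0.40000)
w(o) = 4*√o
H(D) = 3 - 1/(2*(D + 4*I*√10/5)) (H(D) = 3 - 1/(2*(4*√(-⅖) + D)) = 3 - 1/(2*(4*(I*√10/5) + D)) = 3 - 1/(2*(4*I*√10/5 + D)) = 3 - 1/(2*(D + 4*I*√10/5)))
(-2832 + 8*(27 - 27))/(-2720 + H(-6)) = (-2832 + 8*(27 - 27))/(-2720 + (-5 + 30*(-6) + 24*I*√10)/(2*(5*(-6) + 4*I*√10))) = (-2832 + 8*0)/(-2720 + (-5 - 180 + 24*I*√10)/(2*(-30 + 4*I*√10))) = (-2832 + 0)/(-2720 + (-185 + 24*I*√10)/(2*(-30 + 4*I*√10))) = -2832/(-2720 + (-185 + 24*I*√10)/(2*(-30 + 4*I*√10)))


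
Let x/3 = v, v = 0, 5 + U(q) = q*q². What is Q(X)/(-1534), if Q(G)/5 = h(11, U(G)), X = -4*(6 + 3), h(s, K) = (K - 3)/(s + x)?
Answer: 116660/8437 ≈ 13.827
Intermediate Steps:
U(q) = -5 + q³ (U(q) = -5 + q*q² = -5 + q³)
x = 0 (x = 3*0 = 0)
h(s, K) = (-3 + K)/s (h(s, K) = (K - 3)/(s + 0) = (-3 + K)/s)
X = -36 (X = -4*9 = -36)
Q(G) = -40/11 + 5*G³/11 (Q(G) = 5*((-3 + (-5 + G³))/11) = 5*((-8 + G³)/11) = 5*(-8/11 + G³/11) = -40/11 + 5*G³/11)
Q(X)/(-1534) = (-40/11 + (5/11)*(-36)³)/(-1534) = (-40/11 + (5/11)*(-46656))*(-1/1534) = (-40/11 - 233280/11)*(-1/1534) = -233320/11*(-1/1534) = 116660/8437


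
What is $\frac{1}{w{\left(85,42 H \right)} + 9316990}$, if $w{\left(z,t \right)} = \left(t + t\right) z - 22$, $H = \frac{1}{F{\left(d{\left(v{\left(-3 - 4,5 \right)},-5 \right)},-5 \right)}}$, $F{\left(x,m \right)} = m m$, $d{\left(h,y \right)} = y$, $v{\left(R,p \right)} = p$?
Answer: $\frac{5}{46586268} \approx 1.0733 \cdot 10^{-7}$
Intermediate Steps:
$F{\left(x,m \right)} = m^{2}$
$H = \frac{1}{25}$ ($H = \frac{1}{\left(-5\right)^{2}} = \frac{1}{25} \approx 0.04$)
$w{\left(z,t \right)} = -22 + 2 t z$ ($w{\left(z,t \right)} = 2 t z - 22 = -22 + 2 t z$)
$\frac{1}{w{\left(85,42 H \right)} + 9316990} = \frac{1}{\left(-22 + 2 \cdot 42 \cdot \frac{1}{25} \cdot 85\right) + 9316990} = \frac{1}{\left(-22 + 2 \cdot \frac{42}{25} \cdot 85\right) + 9316990} = \frac{1}{\left(-22 + \frac{1428}{5}\right) + 9316990} = \frac{1}{\frac{1318}{5} + 9316990} = \frac{1}{\frac{46586268}{5}} = \frac{5}{46586268}$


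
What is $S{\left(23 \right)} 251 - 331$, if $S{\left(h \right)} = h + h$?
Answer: $11215$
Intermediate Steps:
$S{\left(h \right)} = 2 h$
$S{\left(23 \right)} 251 - 331 = 2 \cdot 23 \cdot 251 - 331 = 46 \cdot 251 - 331 = 11546 - 331 = 11215$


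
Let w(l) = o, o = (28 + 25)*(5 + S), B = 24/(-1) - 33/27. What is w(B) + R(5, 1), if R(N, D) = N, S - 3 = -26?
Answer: -949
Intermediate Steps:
S = -23 (S = 3 - 26 = -23)
B = -227/9 (B = 24*(-1) - 33*1/27 = -24 - 11/9 = -227/9 ≈ -25.222)
o = -954 (o = (28 + 25)*(5 - 23) = 53*(-18) = -954)
w(l) = -954
w(B) + R(5, 1) = -954 + 5 = -949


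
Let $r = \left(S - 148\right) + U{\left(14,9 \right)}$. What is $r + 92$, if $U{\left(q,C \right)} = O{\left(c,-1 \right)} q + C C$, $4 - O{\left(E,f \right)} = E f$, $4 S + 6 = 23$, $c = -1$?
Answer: $\frac{285}{4} \approx 71.25$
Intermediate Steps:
$S = \frac{17}{4}$ ($S = - \frac{3}{2} + \frac{1}{4} \cdot 23 = - \frac{3}{2} + \frac{23}{4} = \frac{17}{4} \approx 4.25$)
$O{\left(E,f \right)} = 4 - E f$
$U{\left(q,C \right)} = C^{2} + 3 q$ ($U{\left(q,C \right)} = \left(4 - \left(-1\right) \left(-1\right)\right) q + C C = \left(4 - 1\right) q + C^{2} = 3 q + C^{2} = C^{2} + 3 q$)
$r = - \frac{83}{4}$ ($r = \left(\frac{17}{4} - 148\right) + \left(9^{2} + 3 \cdot 14\right) = - \frac{575}{4} + \left(81 + 42\right) = - \frac{575}{4} + 123 = - \frac{83}{4} \approx -20.75$)
$r + 92 = - \frac{83}{4} + 92 = \frac{285}{4}$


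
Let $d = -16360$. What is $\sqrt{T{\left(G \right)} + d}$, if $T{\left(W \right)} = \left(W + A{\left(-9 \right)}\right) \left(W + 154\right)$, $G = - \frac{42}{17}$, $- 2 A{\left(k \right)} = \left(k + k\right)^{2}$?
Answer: $\frac{2 i \sqrt{2982634}}{17} \approx 203.18 i$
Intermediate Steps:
$A{\left(k \right)} = - 2 k^{2}$ ($A{\left(k \right)} = - \frac{\left(k + k\right)^{2}}{2} = - \frac{\left(2 k\right)^{2}}{2} = - \frac{4 k^{2}}{2} = - 2 k^{2}$)
$G = - \frac{42}{17}$ ($G = \left(-42\right) \frac{1}{17} = - \frac{42}{17} \approx -2.4706$)
$T{\left(W \right)} = \left(-162 + W\right) \left(154 + W\right)$ ($T{\left(W \right)} = \left(W - 2 \left(-9\right)^{2}\right) \left(W + 154\right) = \left(W - 162\right) \left(154 + W\right) = \left(-162 + W\right) \left(154 + W\right)$)
$\sqrt{T{\left(G \right)} + d} = \sqrt{\left(-24948 + \left(- \frac{42}{17}\right)^{2} - - \frac{336}{17}\right) - 16360} = \sqrt{\left(-24948 + \frac{1764}{289} + \frac{336}{17}\right) - 16360} = \sqrt{- \frac{7202496}{289} - 16360} = \sqrt{- \frac{11930536}{289}} = \frac{2 i \sqrt{2982634}}{17}$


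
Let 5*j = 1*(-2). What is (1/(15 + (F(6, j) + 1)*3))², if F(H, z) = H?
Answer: 1/1296 ≈ 0.00077160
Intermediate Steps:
j = -⅖ (j = (1*(-2))/5 = (⅕)*(-2) = -⅖ ≈ -0.40000)
(1/(15 + (F(6, j) + 1)*3))² = (1/(15 + (6 + 1)*3))² = (1/(15 + 7*3))² = (1/(15 + 21))² = (1/36)² = 1/1296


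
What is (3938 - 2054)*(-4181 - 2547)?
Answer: -12675552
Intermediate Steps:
(3938 - 2054)*(-4181 - 2547) = 1884*(-6728) = -12675552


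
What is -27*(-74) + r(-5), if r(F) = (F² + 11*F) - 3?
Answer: 1965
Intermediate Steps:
r(F) = -3 + F² + 11*F
-27*(-74) + r(-5) = -27*(-74) + (-3 + (-5)² + 11*(-5)) = 1998 + (-3 + 25 - 55) = 1998 - 33 = 1965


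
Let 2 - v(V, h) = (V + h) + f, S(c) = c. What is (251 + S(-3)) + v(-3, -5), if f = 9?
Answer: 249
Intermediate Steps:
v(V, h) = -7 - V - h (v(V, h) = 2 - ((V + h) + 9) = 2 - (9 + V + h) = 2 + (-9 - V - h) = -7 - V - h)
(251 + S(-3)) + v(-3, -5) = (251 - 3) + (-7 - 1*(-3) - 1*(-5)) = 248 + (-7 + 3 + 5) = 248 + 1 = 249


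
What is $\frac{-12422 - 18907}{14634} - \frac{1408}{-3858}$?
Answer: $- \frac{618905}{348506} \approx -1.7759$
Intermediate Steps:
$\frac{-12422 - 18907}{14634} - \frac{1408}{-3858} = \left(-12422 - 18907\right) \frac{1}{14634} - - \frac{704}{1929} = \left(-31329\right) \frac{1}{14634} + \frac{704}{1929} = - \frac{3481}{1626} + \frac{704}{1929} = - \frac{618905}{348506}$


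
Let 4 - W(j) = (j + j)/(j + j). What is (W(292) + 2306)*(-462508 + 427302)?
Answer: -81290654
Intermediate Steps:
W(j) = 3 (W(j) = 4 - (j + j)/(j + j) = 4 - 2*j/(2*j) = 4 - 2*j*1/(2*j) = 4 - 1*1 = 4 - 1 = 3)
(W(292) + 2306)*(-462508 + 427302) = (3 + 2306)*(-462508 + 427302) = 2309*(-35206) = -81290654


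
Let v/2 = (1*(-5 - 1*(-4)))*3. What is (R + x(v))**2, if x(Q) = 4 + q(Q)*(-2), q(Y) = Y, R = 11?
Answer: 729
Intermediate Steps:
v = -6 (v = 2*((1*(-5 - 1*(-4)))*3) = 2*((1*(-5 + 4))*3) = 2*((1*(-1))*3) = 2*(-1*3) = 2*(-3) = -6)
x(Q) = 4 - 2*Q (x(Q) = 4 + Q*(-2) = 4 - 2*Q)
(R + x(v))**2 = (11 + (4 - 2*(-6)))**2 = (11 + (4 + 12))**2 = (11 + 16)**2 = 27**2 = 729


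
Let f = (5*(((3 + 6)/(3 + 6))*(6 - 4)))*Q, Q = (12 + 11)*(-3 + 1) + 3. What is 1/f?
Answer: -1/430 ≈ -0.0023256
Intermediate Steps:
Q = -43 (Q = 23*(-2) + 3 = -46 + 3 = -43)
f = -430 (f = (5*(((3 + 6)/(3 + 6))*(6 - 4)))*(-43) = (5*((9/9)*2))*(-43) = (5*((9*(⅑))*2))*(-43) = (5*(1*2))*(-43) = (5*2)*(-43) = 10*(-43) = -430)
1/f = 1/(-430) = -1/430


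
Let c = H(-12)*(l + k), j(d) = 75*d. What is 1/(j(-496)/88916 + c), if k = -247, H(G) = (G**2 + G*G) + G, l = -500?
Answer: -22229/4583006688 ≈ -4.8503e-6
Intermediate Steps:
H(G) = G + 2*G**2 (H(G) = (G**2 + G**2) + G = 2*G**2 + G = G + 2*G**2)
c = -206172 (c = (-12*(1 + 2*(-12)))*(-500 - 247) = -12*(1 - 24)*(-747) = -12*(-23)*(-747) = 276*(-747) = -206172)
1/(j(-496)/88916 + c) = 1/((75*(-496))/88916 - 206172) = 1/(-37200*1/88916 - 206172) = 1/(-9300/22229 - 206172) = 1/(-4583006688/22229) = -22229/4583006688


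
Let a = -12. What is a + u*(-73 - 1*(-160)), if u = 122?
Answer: 10602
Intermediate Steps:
a + u*(-73 - 1*(-160)) = -12 + 122*(-73 - 1*(-160)) = -12 + 122*(-73 + 160) = -12 + 122*87 = -12 + 10614 = 10602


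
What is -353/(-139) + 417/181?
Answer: 121856/25159 ≈ 4.8434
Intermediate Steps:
-353/(-139) + 417/181 = -353*(-1/139) + 417*(1/181) = 353/139 + 417/181 = 121856/25159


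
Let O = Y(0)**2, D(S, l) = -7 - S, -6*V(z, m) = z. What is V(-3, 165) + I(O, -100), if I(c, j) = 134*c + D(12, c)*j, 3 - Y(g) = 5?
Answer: 4873/2 ≈ 2436.5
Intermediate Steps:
Y(g) = -2 (Y(g) = 3 - 1*5 = 3 - 5 = -2)
V(z, m) = -z/6
O = 4 (O = (-2)**2 = 4)
I(c, j) = -19*j + 134*c (I(c, j) = 134*c + (-7 - 1*12)*j = 134*c + (-7 - 12)*j = 134*c - 19*j = -19*j + 134*c)
V(-3, 165) + I(O, -100) = -1/6*(-3) + (-19*(-100) + 134*4) = 1/2 + (1900 + 536) = 1/2 + 2436 = 4873/2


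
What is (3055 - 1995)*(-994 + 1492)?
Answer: 527880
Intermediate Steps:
(3055 - 1995)*(-994 + 1492) = 1060*498 = 527880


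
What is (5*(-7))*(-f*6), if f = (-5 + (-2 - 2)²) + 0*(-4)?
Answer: 2310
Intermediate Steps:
f = 11 (f = (-5 + (-4)²) + 0 = (-5 + 16) + 0 = 11 + 0 = 11)
(5*(-7))*(-f*6) = (5*(-7))*(-1*11*6) = -(-385)*6 = -35*(-66) = 2310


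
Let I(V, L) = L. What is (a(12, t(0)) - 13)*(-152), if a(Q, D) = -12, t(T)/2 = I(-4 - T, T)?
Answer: 3800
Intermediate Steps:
t(T) = 2*T
(a(12, t(0)) - 13)*(-152) = (-12 - 13)*(-152) = -25*(-152) = 3800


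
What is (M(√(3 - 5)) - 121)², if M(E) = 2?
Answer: 14161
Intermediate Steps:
(M(√(3 - 5)) - 121)² = (2 - 121)² = (-119)² = 14161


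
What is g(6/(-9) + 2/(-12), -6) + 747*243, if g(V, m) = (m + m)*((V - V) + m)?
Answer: 181593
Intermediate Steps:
g(V, m) = 2*m**2 (g(V, m) = (2*m)*(0 + m) = (2*m)*m = 2*m**2)
g(6/(-9) + 2/(-12), -6) + 747*243 = 2*(-6)**2 + 747*243 = 2*36 + 181521 = 72 + 181521 = 181593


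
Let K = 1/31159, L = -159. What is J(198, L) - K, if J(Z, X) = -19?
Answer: -592022/31159 ≈ -19.000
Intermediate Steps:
K = 1/31159 ≈ 3.2093e-5
J(198, L) - K = -19 - 1*1/31159 = -19 - 1/31159 = -592022/31159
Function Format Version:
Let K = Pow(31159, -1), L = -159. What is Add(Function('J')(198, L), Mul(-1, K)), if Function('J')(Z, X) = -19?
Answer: Rational(-592022, 31159) ≈ -19.000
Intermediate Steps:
K = Rational(1, 31159) ≈ 3.2093e-5
Add(Function('J')(198, L), Mul(-1, K)) = Add(-19, Mul(-1, Rational(1, 31159))) = Add(-19, Rational(-1, 31159)) = Rational(-592022, 31159)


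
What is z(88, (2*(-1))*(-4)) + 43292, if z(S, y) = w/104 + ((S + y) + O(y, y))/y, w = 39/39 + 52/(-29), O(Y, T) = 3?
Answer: 32651493/754 ≈ 43304.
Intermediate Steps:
w = -23/29 (w = 39*(1/39) + 52*(-1/29) = 1 - 52/29 = -23/29 ≈ -0.79310)
z(S, y) = -23/3016 + (3 + S + y)/y (z(S, y) = -23/29/104 + ((S + y) + 3)/y = -23/29*1/104 + (3 + S + y)/y = -23/3016 + (3 + S + y)/y)
z(88, (2*(-1))*(-4)) + 43292 = (3 + 88 + 2993*((2*(-1))*(-4))/3016)/(((2*(-1))*(-4))) + 43292 = (3 + 88 + 2993*(-2*(-4))/3016)/((-2*(-4))) + 43292 = (3 + 88 + (2993/3016)*8)/8 + 43292 = (3 + 88 + 2993/377)/8 + 43292 = (⅛)*(37300/377) + 43292 = 9325/754 + 43292 = 32651493/754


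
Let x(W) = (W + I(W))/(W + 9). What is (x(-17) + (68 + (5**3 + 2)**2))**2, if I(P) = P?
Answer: 4199688025/16 ≈ 2.6248e+8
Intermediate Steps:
x(W) = 2*W/(9 + W) (x(W) = (W + W)/(W + 9) = (2*W)/(9 + W) = 2*W/(9 + W))
(x(-17) + (68 + (5**3 + 2)**2))**2 = (2*(-17)/(9 - 17) + (68 + (5**3 + 2)**2))**2 = (2*(-17)/(-8) + (68 + (125 + 2)**2))**2 = (2*(-17)*(-1/8) + (68 + 127**2))**2 = (17/4 + (68 + 16129))**2 = (17/4 + 16197)**2 = (64805/4)**2 = 4199688025/16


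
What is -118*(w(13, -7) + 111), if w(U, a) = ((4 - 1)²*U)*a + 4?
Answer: 83072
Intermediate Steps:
w(U, a) = 4 + 9*U*a (w(U, a) = (3²*U)*a + 4 = (9*U)*a + 4 = 9*U*a + 4 = 4 + 9*U*a)
-118*(w(13, -7) + 111) = -118*((4 + 9*13*(-7)) + 111) = -118*((4 - 819) + 111) = -118*(-815 + 111) = -118*(-704) = 83072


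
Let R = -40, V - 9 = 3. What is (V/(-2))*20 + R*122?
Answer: -5000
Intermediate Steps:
V = 12 (V = 9 + 3 = 12)
(V/(-2))*20 + R*122 = (12/(-2))*20 - 40*122 = (12*(-1/2))*20 - 4880 = -6*20 - 4880 = -120 - 4880 = -5000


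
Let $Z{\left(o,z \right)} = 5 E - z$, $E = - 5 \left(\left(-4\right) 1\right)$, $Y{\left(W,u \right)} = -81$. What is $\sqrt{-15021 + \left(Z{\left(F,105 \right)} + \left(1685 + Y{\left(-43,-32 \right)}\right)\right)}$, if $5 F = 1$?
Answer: $i \sqrt{13422} \approx 115.85 i$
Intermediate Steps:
$F = \frac{1}{5}$ ($F = \frac{1}{5} \cdot 1 = \frac{1}{5} \approx 0.2$)
$E = 20$ ($E = \left(-5\right) \left(-4\right) = 20$)
$Z{\left(o,z \right)} = 100 - z$ ($Z{\left(o,z \right)} = 5 \cdot 20 - z = 100 - z$)
$\sqrt{-15021 + \left(Z{\left(F,105 \right)} + \left(1685 + Y{\left(-43,-32 \right)}\right)\right)} = \sqrt{-15021 + \left(\left(100 - 105\right) + \left(1685 - 81\right)\right)} = \sqrt{-15021 + \left(\left(100 - 105\right) + 1604\right)} = \sqrt{-15021 + \left(-5 + 1604\right)} = \sqrt{-15021 + 1599} = \sqrt{-13422} = i \sqrt{13422}$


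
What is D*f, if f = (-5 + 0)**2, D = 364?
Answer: 9100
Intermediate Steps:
f = 25 (f = (-5)**2 = 25)
D*f = 364*25 = 9100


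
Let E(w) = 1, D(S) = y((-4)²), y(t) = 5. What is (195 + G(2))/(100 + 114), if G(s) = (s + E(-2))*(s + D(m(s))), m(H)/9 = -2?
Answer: 108/107 ≈ 1.0093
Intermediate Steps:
m(H) = -18 (m(H) = 9*(-2) = -18)
D(S) = 5
G(s) = (1 + s)*(5 + s) (G(s) = (s + 1)*(s + 5) = (1 + s)*(5 + s))
(195 + G(2))/(100 + 114) = (195 + (5 + 2² + 6*2))/(100 + 114) = (195 + (5 + 4 + 12))/214 = (195 + 21)*(1/214) = 216*(1/214) = 108/107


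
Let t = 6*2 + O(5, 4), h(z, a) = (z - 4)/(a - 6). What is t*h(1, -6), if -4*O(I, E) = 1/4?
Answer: 191/64 ≈ 2.9844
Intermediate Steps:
h(z, a) = (-4 + z)/(-6 + a)
O(I, E) = -1/16 (O(I, E) = -1/(4*4) = -¼*¼ = -1/16)
t = 191/16 (t = 6*2 - 1/16 = 12 - 1/16 = 191/16 ≈ 11.938)
t*h(1, -6) = 191*((-4 + 1)/(-6 - 6))/16 = 191*(-3/(-12))/16 = 191*(-1/12*(-3))/16 = (191/16)*(¼) = 191/64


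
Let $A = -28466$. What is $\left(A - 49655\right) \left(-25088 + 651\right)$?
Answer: $1909042877$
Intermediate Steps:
$\left(A - 49655\right) \left(-25088 + 651\right) = \left(-28466 - 49655\right) \left(-25088 + 651\right) = \left(-78121\right) \left(-24437\right) = 1909042877$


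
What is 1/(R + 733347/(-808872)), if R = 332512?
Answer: 269624/89652971039 ≈ 3.0074e-6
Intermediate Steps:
1/(R + 733347/(-808872)) = 1/(332512 + 733347/(-808872)) = 1/(332512 + 733347*(-1/808872)) = 1/(332512 - 244449/269624) = 1/(89652971039/269624) = 269624/89652971039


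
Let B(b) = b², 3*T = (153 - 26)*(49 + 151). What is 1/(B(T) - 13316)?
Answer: 9/645040156 ≈ 1.3953e-8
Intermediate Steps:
T = 25400/3 (T = ((153 - 26)*(49 + 151))/3 = (127*200)/3 = (⅓)*25400 = 25400/3 ≈ 8466.7)
1/(B(T) - 13316) = 1/((25400/3)² - 13316) = 1/(645160000/9 - 13316) = 1/(645040156/9) = 9/645040156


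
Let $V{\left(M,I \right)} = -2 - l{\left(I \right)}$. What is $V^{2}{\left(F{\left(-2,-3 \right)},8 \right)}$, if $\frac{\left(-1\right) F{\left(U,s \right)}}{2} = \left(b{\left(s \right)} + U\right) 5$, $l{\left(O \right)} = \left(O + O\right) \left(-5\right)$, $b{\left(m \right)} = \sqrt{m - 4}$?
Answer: $6084$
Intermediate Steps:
$b{\left(m \right)} = \sqrt{-4 + m}$
$l{\left(O \right)} = - 10 O$ ($l{\left(O \right)} = 2 O \left(-5\right) = - 10 O$)
$F{\left(U,s \right)} = - 10 U - 10 \sqrt{-4 + s}$ ($F{\left(U,s \right)} = - 2 \left(\sqrt{-4 + s} + U\right) 5 = - 2 \left(U + \sqrt{-4 + s}\right) 5 = - 2 \left(5 U + 5 \sqrt{-4 + s}\right) = - 10 U - 10 \sqrt{-4 + s}$)
$V{\left(M,I \right)} = -2 + 10 I$ ($V{\left(M,I \right)} = -2 - - 10 I = -2 + 10 I$)
$V^{2}{\left(F{\left(-2,-3 \right)},8 \right)} = \left(-2 + 10 \cdot 8\right)^{2} = \left(-2 + 80\right)^{2} = 78^{2} = 6084$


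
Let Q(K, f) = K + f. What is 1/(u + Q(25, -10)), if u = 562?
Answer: 1/577 ≈ 0.0017331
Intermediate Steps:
1/(u + Q(25, -10)) = 1/(562 + (25 - 10)) = 1/(562 + 15) = 1/577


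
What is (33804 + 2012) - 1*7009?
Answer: 28807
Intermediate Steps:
(33804 + 2012) - 1*7009 = 35816 - 7009 = 28807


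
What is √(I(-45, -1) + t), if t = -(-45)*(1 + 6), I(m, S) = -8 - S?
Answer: 2*√77 ≈ 17.550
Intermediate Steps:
t = 315 (t = -(-45)*7 = -9*(-35) = 315)
√(I(-45, -1) + t) = √((-8 - 1*(-1)) + 315) = √((-8 + 1) + 315) = √(-7 + 315) = √308 = 2*√77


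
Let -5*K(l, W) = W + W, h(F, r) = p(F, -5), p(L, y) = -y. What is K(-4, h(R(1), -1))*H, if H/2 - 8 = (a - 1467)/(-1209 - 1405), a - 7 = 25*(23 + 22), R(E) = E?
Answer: -42494/1307 ≈ -32.513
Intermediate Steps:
h(F, r) = 5 (h(F, r) = -1*(-5) = 5)
a = 1132 (a = 7 + 25*(23 + 22) = 7 + 25*45 = 7 + 1125 = 1132)
K(l, W) = -2*W/5 (K(l, W) = -(W + W)/5 = -2*W/5)
H = 21247/1307 (H = 16 + 2*((1132 - 1467)/(-1209 - 1405)) = 16 + 2*(-335/(-2614)) = 16 + 2*(-335*(-1/2614)) = 16 + 2*(335/2614) = 16 + 335/1307 = 21247/1307 ≈ 16.256)
K(-4, h(R(1), -1))*H = -⅖*5*(21247/1307) = -2*21247/1307 = -42494/1307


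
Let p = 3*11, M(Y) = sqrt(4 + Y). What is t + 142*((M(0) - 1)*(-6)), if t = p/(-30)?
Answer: -8531/10 ≈ -853.10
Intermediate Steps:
p = 33
t = -11/10 (t = 33/(-30) = 33*(-1/30) = -11/10 ≈ -1.1000)
t + 142*((M(0) - 1)*(-6)) = -11/10 + 142*((sqrt(4 + 0) - 1)*(-6)) = -11/10 + 142*((sqrt(4) - 1)*(-6)) = -11/10 + 142*((2 - 1)*(-6)) = -11/10 + 142*(1*(-6)) = -11/10 + 142*(-6) = -11/10 - 852 = -8531/10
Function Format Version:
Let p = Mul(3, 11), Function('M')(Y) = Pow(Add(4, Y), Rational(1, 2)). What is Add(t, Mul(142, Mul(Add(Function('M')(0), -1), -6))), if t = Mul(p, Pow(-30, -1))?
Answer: Rational(-8531, 10) ≈ -853.10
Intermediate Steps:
p = 33
t = Rational(-11, 10) (t = Mul(33, Pow(-30, -1)) = Mul(33, Rational(-1, 30)) = Rational(-11, 10) ≈ -1.1000)
Add(t, Mul(142, Mul(Add(Function('M')(0), -1), -6))) = Add(Rational(-11, 10), Mul(142, Mul(Add(Pow(Add(4, 0), Rational(1, 2)), -1), -6))) = Add(Rational(-11, 10), Mul(142, Mul(Add(Pow(4, Rational(1, 2)), -1), -6))) = Add(Rational(-11, 10), Mul(142, Mul(Add(2, -1), -6))) = Add(Rational(-11, 10), Mul(142, Mul(1, -6))) = Add(Rational(-11, 10), Mul(142, -6)) = Add(Rational(-11, 10), -852) = Rational(-8531, 10)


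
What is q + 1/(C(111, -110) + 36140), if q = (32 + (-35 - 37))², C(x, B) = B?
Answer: 57648001/36030 ≈ 1600.0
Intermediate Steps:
q = 1600 (q = (32 - 72)² = (-40)² = 1600)
q + 1/(C(111, -110) + 36140) = 1600 + 1/(-110 + 36140) = 1600 + 1/36030 = 57648001/36030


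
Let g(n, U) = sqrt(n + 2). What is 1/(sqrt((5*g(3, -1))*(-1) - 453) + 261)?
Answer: 1/(261 + I*sqrt(453 + 5*sqrt(5))) ≈ 0.0038055 - 0.00031413*I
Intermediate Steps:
g(n, U) = sqrt(2 + n)
1/(sqrt((5*g(3, -1))*(-1) - 453) + 261) = 1/(sqrt((5*sqrt(2 + 3))*(-1) - 453) + 261) = 1/(sqrt((5*sqrt(5))*(-1) - 453) + 261) = 1/(sqrt(-5*sqrt(5) - 453) + 261) = 1/(sqrt(-453 - 5*sqrt(5)) + 261) = 1/(261 + sqrt(-453 - 5*sqrt(5)))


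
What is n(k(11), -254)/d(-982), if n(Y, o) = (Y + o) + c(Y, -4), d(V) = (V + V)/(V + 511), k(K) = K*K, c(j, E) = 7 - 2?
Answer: -15072/491 ≈ -30.697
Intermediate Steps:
c(j, E) = 5
k(K) = K²
d(V) = 2*V/(511 + V) (d(V) = (2*V)/(511 + V) = 2*V/(511 + V))
n(Y, o) = 5 + Y + o (n(Y, o) = (Y + o) + 5 = 5 + Y + o)
n(k(11), -254)/d(-982) = (5 + 11² - 254)/((2*(-982)/(511 - 982))) = (5 + 121 - 254)/((2*(-982)/(-471))) = -128/(2*(-982)*(-1/471)) = -128/1964/471 = -128*471/1964 = -15072/491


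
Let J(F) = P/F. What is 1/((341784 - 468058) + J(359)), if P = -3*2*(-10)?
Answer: -359/45332306 ≈ -7.9193e-6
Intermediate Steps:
P = 60 (P = -6*(-10) = 60)
J(F) = 60/F
1/((341784 - 468058) + J(359)) = 1/((341784 - 468058) + 60/359) = 1/(-126274 + 60*(1/359)) = 1/(-126274 + 60/359) = 1/(-45332306/359) = -359/45332306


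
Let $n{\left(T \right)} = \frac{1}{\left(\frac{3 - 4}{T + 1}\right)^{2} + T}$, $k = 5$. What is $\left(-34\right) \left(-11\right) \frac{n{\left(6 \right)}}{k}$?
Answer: $\frac{18326}{1475} \approx 12.424$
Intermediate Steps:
$n{\left(T \right)} = \frac{1}{T + \frac{1}{\left(1 + T\right)^{2}}}$ ($n{\left(T \right)} = \frac{1}{\left(- \frac{1}{1 + T}\right)^{2} + T} = \frac{1}{\frac{1}{\left(1 + T\right)^{2}} + T} = \frac{1}{T + \frac{1}{\left(1 + T\right)^{2}}}$)
$\left(-34\right) \left(-11\right) \frac{n{\left(6 \right)}}{k} = \left(-34\right) \left(-11\right) \frac{\left(1 + 6\right)^{2} \frac{1}{1 + 6 \left(1 + 6\right)^{2}}}{5} = 374 \frac{7^{2}}{1 + 6 \cdot 7^{2}} \cdot \frac{1}{5} = 374 \frac{49}{1 + 6 \cdot 49} \cdot \frac{1}{5} = 374 \frac{49}{1 + 294} \cdot \frac{1}{5} = 374 \cdot \frac{49}{295} \cdot \frac{1}{5} = 374 \cdot \frac{49}{1475} = \frac{18326}{1475}$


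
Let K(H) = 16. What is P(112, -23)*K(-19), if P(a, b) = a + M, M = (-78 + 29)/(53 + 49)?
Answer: 91000/51 ≈ 1784.3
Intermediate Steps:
M = -49/102 ≈ -0.48039
P(a, b) = -49/102 + a (P(a, b) = a - 49/102 = -49/102 + a)
P(112, -23)*K(-19) = (-49/102 + 112)*16 = (11375/102)*16 = 91000/51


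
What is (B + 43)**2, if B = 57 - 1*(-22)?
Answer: 14884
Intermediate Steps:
B = 79 (B = 57 + 22 = 79)
(B + 43)**2 = (79 + 43)**2 = 122**2 = 14884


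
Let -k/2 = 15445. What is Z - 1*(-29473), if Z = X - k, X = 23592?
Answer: 83955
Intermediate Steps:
k = -30890 (k = -2*15445 = -30890)
Z = 54482 (Z = 23592 - 1*(-30890) = 23592 + 30890 = 54482)
Z - 1*(-29473) = 54482 - 1*(-29473) = 54482 + 29473 = 83955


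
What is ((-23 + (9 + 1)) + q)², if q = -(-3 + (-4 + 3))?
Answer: 81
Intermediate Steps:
q = 4 (q = -(-3 - 1) = -1*(-4) = 4)
((-23 + (9 + 1)) + q)² = ((-23 + (9 + 1)) + 4)² = ((-23 + 10) + 4)² = (-13 + 4)² = (-9)² = 81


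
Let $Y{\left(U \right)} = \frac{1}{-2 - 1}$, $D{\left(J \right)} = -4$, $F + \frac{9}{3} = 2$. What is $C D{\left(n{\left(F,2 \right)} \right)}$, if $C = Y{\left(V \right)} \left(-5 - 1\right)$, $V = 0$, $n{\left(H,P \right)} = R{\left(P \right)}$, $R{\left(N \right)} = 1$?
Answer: $-8$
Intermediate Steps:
$F = -1$ ($F = -3 + 2 = -1$)
$n{\left(H,P \right)} = 1$
$Y{\left(U \right)} = - \frac{1}{3}$ ($Y{\left(U \right)} = \frac{1}{-3} = - \frac{1}{3}$)
$C = 2$ ($C = - \frac{-5 - 1}{3} = \left(- \frac{1}{3}\right) \left(-6\right) = 2$)
$C D{\left(n{\left(F,2 \right)} \right)} = 2 \left(-4\right) = -8$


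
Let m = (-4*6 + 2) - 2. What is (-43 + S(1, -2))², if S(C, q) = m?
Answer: 4489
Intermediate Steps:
m = -24 (m = (-24 + 2) - 2 = -22 - 2 = -24)
S(C, q) = -24
(-43 + S(1, -2))² = (-43 - 24)² = (-67)² = 4489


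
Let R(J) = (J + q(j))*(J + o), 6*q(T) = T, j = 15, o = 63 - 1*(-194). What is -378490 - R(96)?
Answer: -826521/2 ≈ -4.1326e+5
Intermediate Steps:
o = 257 (o = 63 + 194 = 257)
q(T) = T/6
R(J) = (257 + J)*(5/2 + J) (R(J) = (J + (⅙)*15)*(J + 257) = (J + 5/2)*(257 + J) = (5/2 + J)*(257 + J) = (257 + J)*(5/2 + J))
-378490 - R(96) = -378490 - (1285/2 + 96² + (519/2)*96) = -378490 - (1285/2 + 9216 + 24912) = -378490 - 1*69541/2 = -378490 - 69541/2 = -826521/2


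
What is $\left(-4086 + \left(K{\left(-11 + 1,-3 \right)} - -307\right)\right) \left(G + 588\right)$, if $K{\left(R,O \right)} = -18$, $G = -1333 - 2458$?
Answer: $12161791$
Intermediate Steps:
$G = -3791$
$\left(-4086 + \left(K{\left(-11 + 1,-3 \right)} - -307\right)\right) \left(G + 588\right) = \left(-4086 - -289\right) \left(-3791 + 588\right) = \left(-4086 + \left(-18 + 307\right)\right) \left(-3203\right) = \left(-4086 + 289\right) \left(-3203\right) = \left(-3797\right) \left(-3203\right) = 12161791$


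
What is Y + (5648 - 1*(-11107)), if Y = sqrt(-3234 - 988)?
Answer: 16755 + I*sqrt(4222) ≈ 16755.0 + 64.977*I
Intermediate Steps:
Y = I*sqrt(4222) (Y = sqrt(-4222) = I*sqrt(4222) ≈ 64.977*I)
Y + (5648 - 1*(-11107)) = I*sqrt(4222) + (5648 - 1*(-11107)) = I*sqrt(4222) + (5648 + 11107) = I*sqrt(4222) + 16755 = 16755 + I*sqrt(4222)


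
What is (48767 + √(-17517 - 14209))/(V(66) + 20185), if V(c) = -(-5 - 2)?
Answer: 48767/20192 + I*√31726/20192 ≈ 2.4152 + 0.0088212*I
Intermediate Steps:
V(c) = 7 (V(c) = -1*(-7) = 7)
(48767 + √(-17517 - 14209))/(V(66) + 20185) = (48767 + √(-17517 - 14209))/(7 + 20185) = (48767 + √(-31726))/20192 = (48767 + I*√31726)*(1/20192) = 48767/20192 + I*√31726/20192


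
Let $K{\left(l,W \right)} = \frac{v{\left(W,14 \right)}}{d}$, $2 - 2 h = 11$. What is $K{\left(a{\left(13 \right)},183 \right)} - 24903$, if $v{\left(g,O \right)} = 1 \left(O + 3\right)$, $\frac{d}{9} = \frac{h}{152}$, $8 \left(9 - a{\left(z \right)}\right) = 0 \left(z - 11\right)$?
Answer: $- \frac{2022311}{81} \approx -24967.0$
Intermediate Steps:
$h = - \frac{9}{2}$ ($h = 1 - \frac{11}{2} = - \frac{9}{2} \approx -4.5$)
$a{\left(z \right)} = 9$ ($a{\left(z \right)} = 9 - \frac{0 \left(z - 11\right)}{8} = 9 - \frac{0 \left(-11 + z\right)}{8} = 9 - 0 = 9 + 0 = 9$)
$d = - \frac{81}{304}$ ($d = 9 \left(- \frac{9}{2 \cdot 152}\right) = 9 \left(\left(- \frac{9}{2}\right) \frac{1}{152}\right) = 9 \left(- \frac{9}{304}\right) = - \frac{81}{304} \approx -0.26645$)
$v{\left(g,O \right)} = 3 + O$ ($v{\left(g,O \right)} = 1 \left(3 + O\right) = 3 + O$)
$K{\left(l,W \right)} = - \frac{5168}{81}$ ($K{\left(l,W \right)} = \frac{3 + 14}{- \frac{81}{304}} = 17 \left(- \frac{304}{81}\right) = - \frac{5168}{81}$)
$K{\left(a{\left(13 \right)},183 \right)} - 24903 = - \frac{5168}{81} - 24903 = - \frac{2022311}{81}$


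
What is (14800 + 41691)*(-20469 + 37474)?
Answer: 960629455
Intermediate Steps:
(14800 + 41691)*(-20469 + 37474) = 56491*17005 = 960629455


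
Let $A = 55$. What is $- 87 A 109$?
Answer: $-521565$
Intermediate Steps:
$- 87 A 109 = \left(-87\right) 55 \cdot 109 = \left(-4785\right) 109 = -521565$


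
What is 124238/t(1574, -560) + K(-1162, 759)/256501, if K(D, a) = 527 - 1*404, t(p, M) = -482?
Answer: -15933555976/61816741 ≈ -257.75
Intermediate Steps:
K(D, a) = 123 (K(D, a) = 527 - 404 = 123)
124238/t(1574, -560) + K(-1162, 759)/256501 = 124238/(-482) + 123/256501 = 124238*(-1/482) + 123*(1/256501) = -62119/241 + 123/256501 = -15933555976/61816741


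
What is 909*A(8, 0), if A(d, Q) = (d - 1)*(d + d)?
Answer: 101808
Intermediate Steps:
A(d, Q) = 2*d*(-1 + d) (A(d, Q) = (-1 + d)*(2*d) = 2*d*(-1 + d))
909*A(8, 0) = 909*(2*8*(-1 + 8)) = 909*(2*8*7) = 909*112 = 101808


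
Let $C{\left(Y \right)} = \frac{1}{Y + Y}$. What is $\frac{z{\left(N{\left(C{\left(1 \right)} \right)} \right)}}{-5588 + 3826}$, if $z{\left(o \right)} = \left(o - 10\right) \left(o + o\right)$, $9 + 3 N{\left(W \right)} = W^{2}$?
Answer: $- \frac{5425}{126864} \approx -0.042762$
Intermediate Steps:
$C{\left(Y \right)} = \frac{1}{2 Y}$
$N{\left(W \right)} = -3 + \frac{W^{2}}{3}$
$z{\left(o \right)} = 2 o \left(-10 + o\right)$ ($z{\left(o \right)} = \left(o - 10\right) 2 o = \left(-10 + o\right) 2 o = 2 o \left(-10 + o\right)$)
$\frac{z{\left(N{\left(C{\left(1 \right)} \right)} \right)}}{-5588 + 3826} = \frac{2 \left(-3 + \frac{\left(\frac{1}{2 \cdot 1}\right)^{2}}{3}\right) \left(-10 - \left(3 - \frac{\left(\frac{1}{2 \cdot 1}\right)^{2}}{3}\right)\right)}{-5588 + 3826} = \frac{2 \left(-3 + \frac{\left(\frac{1}{2} \cdot 1\right)^{2}}{3}\right) \left(-10 - \left(3 - \frac{\left(\frac{1}{2} \cdot 1\right)^{2}}{3}\right)\right)}{-1762} = 2 \left(-3 + \frac{1}{3 \cdot 4}\right) \left(-10 - \left(3 - \frac{1}{3 \cdot 4}\right)\right) \left(- \frac{1}{1762}\right) = 2 \left(-3 + \frac{1}{3} \cdot \frac{1}{4}\right) \left(-10 + \left(-3 + \frac{1}{3} \cdot \frac{1}{4}\right)\right) \left(- \frac{1}{1762}\right) = 2 \left(-3 + \frac{1}{12}\right) \left(-10 + \left(-3 + \frac{1}{12}\right)\right) \left(- \frac{1}{1762}\right) = 2 \left(- \frac{35}{12}\right) \left(-10 - \frac{35}{12}\right) \left(- \frac{1}{1762}\right) = 2 \left(- \frac{35}{12}\right) \left(- \frac{155}{12}\right) \left(- \frac{1}{1762}\right) = \frac{5425}{72} \left(- \frac{1}{1762}\right) = - \frac{5425}{126864}$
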